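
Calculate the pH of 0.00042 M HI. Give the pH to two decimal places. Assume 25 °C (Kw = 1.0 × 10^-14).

HI is a strong acid and dissociates completely, so [H+] = 0.00042 M.
pH = -log(0.00042) = 3.38

pH = 3.38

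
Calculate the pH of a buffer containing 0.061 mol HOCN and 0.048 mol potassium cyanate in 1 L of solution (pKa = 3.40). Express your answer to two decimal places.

pH = 3.30

Using pH = pKa + log([base]/[acid]) with [base]/[acid] = 0.048/0.061:
pH = 3.40 + (-0.104) = 3.30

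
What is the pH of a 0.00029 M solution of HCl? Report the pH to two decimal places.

pH = 3.54

HCl is a strong acid and dissociates completely, so [H+] = 0.00029 M.
pH = -log(0.00029) = 3.54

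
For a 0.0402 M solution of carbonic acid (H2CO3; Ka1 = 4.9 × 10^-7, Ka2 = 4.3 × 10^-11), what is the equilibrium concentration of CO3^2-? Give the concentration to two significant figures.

4.3 × 10^-11 M

First ionization gives [H+] ≈ [HCO3-] = 1.40 × 10^-4 M.
Second step: Ka2 = [H+][CO3^2-]/[HCO3-] ≈ [CO3^2-] (since [H+] ≈ [HCO3-]).
So [CO3^2-] ≈ Ka2.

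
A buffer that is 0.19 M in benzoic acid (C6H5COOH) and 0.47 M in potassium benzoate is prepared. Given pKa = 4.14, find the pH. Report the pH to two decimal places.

pH = 4.53

pH = pKa + log([A⁻]/[HA]) = 4.14 + log(0.47/0.19)
pH = 4.14 + (+0.393) = 4.53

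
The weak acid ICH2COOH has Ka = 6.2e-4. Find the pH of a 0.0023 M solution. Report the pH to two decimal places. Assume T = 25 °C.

pH = 3.03

ICH2COOH ⇌ ICH2COO- + H+
Ka = x²/(0.0023 − x) = 6.2 × 10^-4
x is not negligible relative to C₀; solve x² + 0.00062·x − 1.43e-06 = 0.
x = (−Ka + √(Ka² + 4·Ka·C₀))/2 = 9.24 × 10^-4 M
pH = −log[H+] = −log(9.24 × 10^-4) = 3.03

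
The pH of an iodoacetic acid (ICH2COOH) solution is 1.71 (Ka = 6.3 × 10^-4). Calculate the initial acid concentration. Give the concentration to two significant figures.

[H+] = 10^(-1.71) = 1.95 × 10^-2 M = x
Ka = x²/(C₀ − x) ⇒ C₀ = x + x²/Ka
C₀ = 1.95 × 10^-2 + (1.95 × 10^-2)²/(6.3 × 10^-4) = 6.23 × 10^-1 M

C₀ = 6.2 × 10^-1 M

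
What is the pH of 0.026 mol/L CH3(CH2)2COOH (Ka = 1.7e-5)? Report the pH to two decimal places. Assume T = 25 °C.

CH3(CH2)2COOH ⇌ CH3(CH2)2COO- + H+
From the ICE table, Ka = [H+]²/(0.026 − [H+]) = 1.7 × 10^-5.
Neglecting [H+] in the denominator: [H+] = √(1.7 × 10^-5 × 0.026) = 6.65 × 10^-4 M
pH = −log[H+] = −log(6.65 × 10^-4) = 3.18

pH = 3.18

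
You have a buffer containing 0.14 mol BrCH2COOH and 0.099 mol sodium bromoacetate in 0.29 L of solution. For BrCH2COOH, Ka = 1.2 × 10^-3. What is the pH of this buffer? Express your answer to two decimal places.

pH = 2.77

pKa = −log(1.2 × 10^-3) = 2.921
Henderson–Hasselbalch: pH = pKa + log([BrCH2COO-]/[BrCH2COOH]) = 2.921 + log(0.099/0.14)
pH = 2.921 + (-0.150) = 2.77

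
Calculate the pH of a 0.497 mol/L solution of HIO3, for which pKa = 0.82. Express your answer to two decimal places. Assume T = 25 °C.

HIO3 ⇌ IO3- + H+
Ka = 10^(−0.82) = 1.51 × 10^-1
Ka = x²/(0.497 − x) = 1.51 × 10^-1
x is not negligible relative to C₀; solve x² + 0.151·x − 0.075 = 0.
x = (−Ka + √(Ka² + 4·Ka·C₀))/2 = 2.09 × 10^-1 M
pH = −log[H+] = −log(2.09 × 10^-1) = 0.68

pH = 0.68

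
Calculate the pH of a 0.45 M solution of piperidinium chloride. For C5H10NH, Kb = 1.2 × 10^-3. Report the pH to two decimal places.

C5H10NH2+ is the conjugate acid of the weak base C5H10NH.
Ka = Kw/Kb = 1.0×10^-14 / 1.2 × 10^-3 = 8.33 × 10^-12
Ka = [H+]²/(0.45 − [H+]) = 8.33 × 10^-12
Since Ka ≪ C₀, [H+] ≈ √(Ka·C₀) = 1.94 × 10^-6 M.
([H+]/C₀ = 0.00043% < 5%, so the approximation holds.)
pH = −log[H+] = −log(1.94 × 10^-6) = 5.71

pH = 5.71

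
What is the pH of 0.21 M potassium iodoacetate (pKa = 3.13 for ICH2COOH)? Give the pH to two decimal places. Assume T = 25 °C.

pH = 8.23

ICH2COO- is the conjugate base of the weak acid ICH2COOH.
Ka = 10^(−3.13) = 7.41 × 10^-4
Kb = Kw/Ka = 1.0×10^-14 / 7.41 × 10^-4 = 1.35 × 10^-11
Let x = [OH-] at equilibrium. Kb = x²/(0.21 − x).
Neglecting x in the denominator: x = √(1.35 × 10^-11 × 0.21) = 1.68 × 10^-6 M
pOH = 5.77, so pH = 14.00 − pOH = 8.23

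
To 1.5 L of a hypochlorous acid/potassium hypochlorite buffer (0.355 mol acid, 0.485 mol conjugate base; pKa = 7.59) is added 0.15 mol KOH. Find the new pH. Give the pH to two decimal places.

pH = 8.08

After neutralization: n(HOCl) = 0.205 mol, n(OCl-) = 0.635 mol.
Henderson–Hasselbalch with mole ratio 0.635/0.205: pH = 7.59 + (+0.491)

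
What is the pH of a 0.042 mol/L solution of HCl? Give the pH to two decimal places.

HCl is a strong acid and dissociates completely, so [H+] = 0.042 M.
pH = -log(0.042) = 1.38

pH = 1.38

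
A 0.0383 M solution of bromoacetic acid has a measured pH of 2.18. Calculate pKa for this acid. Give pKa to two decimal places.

[H+] = 10^(-2.18) = 6.61 × 10^-3 M
At equilibrium [HA] = 0.0383 − 6.61 × 10^-3 = 3.17 × 10^-2 M
Ka = [H+][A-]/[HA] = (6.61 × 10^-3)² / 3.17 × 10^-2 = 1.38 × 10^-3
pKa = -log(1.38 × 10^-3) = 2.86

pKa = 2.86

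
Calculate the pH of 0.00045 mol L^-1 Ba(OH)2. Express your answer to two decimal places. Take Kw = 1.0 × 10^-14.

Ba(OH)2 is a strong base (each formula unit releases 2 OH-); [OH-] = 0.0009 M.
pOH = -log(0.0009) = 3.05
pH = 14.00 - 3.05 = 10.95

pH = 10.95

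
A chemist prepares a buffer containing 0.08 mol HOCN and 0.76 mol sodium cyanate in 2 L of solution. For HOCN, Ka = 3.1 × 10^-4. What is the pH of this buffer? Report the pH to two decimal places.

pH = 4.49

pKa = −log(3.1 × 10^-4) = 3.509
Henderson–Hasselbalch: pH = pKa + log([OCN-]/[HOCN]) = 3.509 + log(0.76/0.08)
pH = 3.509 + (+0.978) = 4.49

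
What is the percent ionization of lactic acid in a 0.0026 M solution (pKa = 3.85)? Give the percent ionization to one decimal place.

20.7%

CH3CH(OH)COOH ⇌ CH3CH(OH)COO- + H+; let x = [H+] at equilibrium.
Ka = 10^(−3.85) = 1.41 × 10^-4
Ka = x²/(C₀ − x); solving the quadratic gives x = 5.39 × 10^-4 M.
% ionization = x/C₀ × 100% = 5.39 × 10^-4/0.0026 × 100% = 20.7%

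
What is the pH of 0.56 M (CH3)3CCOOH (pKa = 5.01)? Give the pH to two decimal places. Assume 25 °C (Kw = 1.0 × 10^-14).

pH = 2.63

(CH3)3CCOOH ⇌ (CH3)3CCOO- + H+
Ka = 10^(−5.01) = 9.77 × 10^-6
Ka = x²/(0.56 − x) = 9.77 × 10^-6
Assume x ≪ 0.56: x ≈ √(9.77 × 10^-6 × 0.56) = 2.34 × 10^-3 M
(x/C₀ = 0.42% < 5%, so the approximation holds.)
pH = −log(2.34 × 10^-3) = 2.63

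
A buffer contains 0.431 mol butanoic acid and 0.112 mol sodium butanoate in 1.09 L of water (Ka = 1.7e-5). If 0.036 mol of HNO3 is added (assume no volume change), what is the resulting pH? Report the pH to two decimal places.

pH = 3.98

Added H+ converts CH3(CH2)2COO- to CH3(CH2)2COOH: CH3(CH2)2COOH → 0.467 mol, CH3(CH2)2COO- → 0.076 mol.
pKa = −log(1.7 × 10^-5) = 4.770
Henderson–Hasselbalch with mole ratio 0.076/0.467: pH = 4.770 + (-0.789)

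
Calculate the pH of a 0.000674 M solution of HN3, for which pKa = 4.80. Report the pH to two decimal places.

pH = 4.02

HN3 ⇌ N3- + H+
Ka = 10^(−4.80) = 1.58 × 10^-5
Let x = [H+] at equilibrium. Ka = x²/(0.000674 − x).
The 5% rule fails; solving x² + Ka·x − Ka·C₀ = 0 exactly:
x = (−Ka + √(Ka² + 4·Ka·C₀))/2 = 9.56 × 10^-5 M
pH = −log[H+] = −log(9.56 × 10^-5) = 4.02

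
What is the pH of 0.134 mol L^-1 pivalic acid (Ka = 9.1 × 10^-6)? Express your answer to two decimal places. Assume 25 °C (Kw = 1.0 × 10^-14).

(CH3)3CCOOH ⇌ (CH3)3CCOO- + H+
Let x = [H+] at equilibrium. Ka = x²/(0.134 − x).
Neglecting x in the denominator: x = √(9.1 × 10^-6 × 0.134) = 1.10 × 10^-3 M
(x/C₀ = 0.82% < 5%, so the approximation holds.)
pH = −log(1.10 × 10^-3) = 2.96

pH = 2.96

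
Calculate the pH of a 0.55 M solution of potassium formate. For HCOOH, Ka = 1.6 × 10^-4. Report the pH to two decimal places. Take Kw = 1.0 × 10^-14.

HCOO- is the conjugate base of the weak acid HCOOH.
Kb = Kw/Ka = 1.0×10^-14 / 1.6 × 10^-4 = 6.25 × 10^-11
Let x = [OH-] at equilibrium. Kb = x²/(0.55 − x).
Neglecting x in the denominator: x = √(6.25 × 10^-11 × 0.55) = 5.86 × 10^-6 M
Check: 0.0011% ionized — well under 5%, approximation valid.
pOH = 5.23, so pH = 14.00 − pOH = 8.77

pH = 8.77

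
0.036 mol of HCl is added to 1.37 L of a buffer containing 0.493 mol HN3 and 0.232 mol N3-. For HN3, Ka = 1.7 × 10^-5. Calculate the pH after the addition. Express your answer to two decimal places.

Added H+ converts N3- to HN3: HN3 → 0.529 mol, N3- → 0.196 mol.
pKa = −log(1.7 × 10^-5) = 4.770
pH = pKa + log(n_N3-/n_HN3) = 4.770 + log(0.196/0.529) = 4.770 + (-0.431)

pH = 4.34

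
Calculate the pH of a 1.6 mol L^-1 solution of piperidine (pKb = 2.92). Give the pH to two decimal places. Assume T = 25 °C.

C5H10NH + H2O ⇌ C5H10NH2+ + OH-
Kb = 10^(−2.92) = 1.20 × 10^-3
From the ICE table, Kb = x²/(1.6 − x) = 1.20 × 10^-3.
Since Kb ≪ C₀, x ≈ √(Kb·C₀) = 4.38 × 10^-2 M.
pOH = 1.36, so pH = 14.00 − pOH = 12.64

pH = 12.64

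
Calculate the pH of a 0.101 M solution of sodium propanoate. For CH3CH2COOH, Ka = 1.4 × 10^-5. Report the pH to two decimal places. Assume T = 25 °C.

pH = 8.93

CH3CH2COO- is the conjugate base of the weak acid CH3CH2COOH.
Kb = Kw/Ka = 1.0×10^-14 / 1.4 × 10^-5 = 7.14 × 10^-10
Kb = x²/(0.101 − x) = 7.14 × 10^-10
Neglecting x in the denominator: x = √(7.14 × 10^-10 × 0.101) = 8.49 × 10^-6 M
Check: 0.0084% ionized — well under 5%, approximation valid.
pOH = −log(8.49 × 10^-6) = 5.07; pH = 14.00 − 5.07 = 8.93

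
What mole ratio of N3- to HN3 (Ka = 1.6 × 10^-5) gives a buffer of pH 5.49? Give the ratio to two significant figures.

pKa = -log(1.6 × 10^-5) = 4.796
pH = pKa + log(r) ⇒ log(r) = 5.49 − 4.796 = +0.694
r = [N3-]/[HN3] = 10^(+0.694) = 4.94

ratio = 4.9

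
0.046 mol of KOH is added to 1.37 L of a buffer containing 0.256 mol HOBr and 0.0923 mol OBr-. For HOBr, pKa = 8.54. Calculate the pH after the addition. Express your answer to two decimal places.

After neutralization: n(HOBr) = 0.21 mol, n(OBr-) = 0.138 mol.
pH = pKa + log([A⁻]/[HA]) = 8.54 + log(0.138/0.21) = 8.54 -0.182

pH = 8.36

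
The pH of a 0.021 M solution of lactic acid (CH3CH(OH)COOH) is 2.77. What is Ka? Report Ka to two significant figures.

[H+] = 10^(-2.77) = 1.70 × 10^-3 M
At equilibrium [HA] = 0.021 − 1.70 × 10^-3 = 1.93 × 10^-2 M
Ka = [H+][A-]/[HA] = (1.70 × 10^-3)² / 1.93 × 10^-2 = 1.5 × 10^-4

Ka = 1.5 × 10^-4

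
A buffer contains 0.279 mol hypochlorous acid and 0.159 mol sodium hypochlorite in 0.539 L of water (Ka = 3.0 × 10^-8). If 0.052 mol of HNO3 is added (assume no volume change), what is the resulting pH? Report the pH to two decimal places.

pH = 7.03

After neutralization: n(HOCl) = 0.331 mol, n(OCl-) = 0.107 mol.
pKa = −log(3.0 × 10^-8) = 7.523
Henderson–Hasselbalch with mole ratio 0.107/0.331: pH = 7.523 + (-0.490)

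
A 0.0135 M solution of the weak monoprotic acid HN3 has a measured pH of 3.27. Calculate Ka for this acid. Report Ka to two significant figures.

[H+] = 10^(-3.27) = 5.37 × 10^-4 M
At equilibrium [HA] = 0.0135 − 5.37 × 10^-4 = 1.30 × 10^-2 M
Ka = [H+][A-]/[HA] = (5.37 × 10^-4)² / 1.30 × 10^-2 = 2.2 × 10^-5

Ka = 2.2 × 10^-5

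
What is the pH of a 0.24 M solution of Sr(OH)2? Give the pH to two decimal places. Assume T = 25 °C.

pH = 13.68

Sr(OH)2 is a strong base (each formula unit releases 2 OH-); [OH-] = 0.48 M.
pOH = -log(0.48) = 0.32
pH = 14.00 - 0.32 = 13.68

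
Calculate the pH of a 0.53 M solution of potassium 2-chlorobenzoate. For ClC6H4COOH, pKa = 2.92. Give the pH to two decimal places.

pH = 8.32

ClC6H4COO- is the conjugate base of the weak acid ClC6H4COOH.
Ka = 10^(−2.92) = 1.20 × 10^-3
Kb = Kw/Ka = 1.0×10^-14 / 1.20 × 10^-3 = 8.33 × 10^-12
From the ICE table, Kb = [OH-]²/(0.53 − [OH-]) = 8.33 × 10^-12.
Since Kb ≪ C₀, [OH-] ≈ √(Kb·C₀) = 2.10 × 10^-6 M.
Check: 0.0004% ionized — well under 5%, approximation valid.
pOH = −log(2.10 × 10^-6) = 5.68; pH = 14.00 − 5.68 = 8.32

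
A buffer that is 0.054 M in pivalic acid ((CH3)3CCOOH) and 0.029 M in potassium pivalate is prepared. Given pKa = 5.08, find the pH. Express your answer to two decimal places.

pH = 4.81

Using pH = pKa + log([base]/[acid]) with [base]/[acid] = 0.029/0.054:
pH = 5.08 + (-0.270) = 4.81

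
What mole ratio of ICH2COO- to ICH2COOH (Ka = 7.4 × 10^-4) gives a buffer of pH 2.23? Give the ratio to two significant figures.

pKa = -log(7.4 × 10^-4) = 3.131
pH = pKa + log(r) ⇒ log(r) = 2.23 − 3.131 = -0.901
r = [ICH2COO-]/[ICH2COOH] = 10^(-0.901) = 0.126

ratio = 0.13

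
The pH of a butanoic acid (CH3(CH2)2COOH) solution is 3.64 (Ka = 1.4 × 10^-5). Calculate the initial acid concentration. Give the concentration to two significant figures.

[H+] = 10^(-3.64) = 2.29 × 10^-4 M = x
Ka = x²/(C₀ − x) ⇒ C₀ = x + x²/Ka
C₀ = 2.29 × 10^-4 + (2.29 × 10^-4)²/(1.4 × 10^-5) = 3.97 × 10^-3 M

C₀ = 4.0 × 10^-3 M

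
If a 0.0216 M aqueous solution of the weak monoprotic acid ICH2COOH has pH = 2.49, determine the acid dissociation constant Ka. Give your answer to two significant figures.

[H+] = 10^(-2.49) = 3.24 × 10^-3 M
At equilibrium [HA] = 0.0216 − 3.24 × 10^-3 = 1.84 × 10^-2 M
Ka = [H+][A-]/[HA] = (3.24 × 10^-3)² / 1.84 × 10^-2 = 5.7 × 10^-4

Ka = 5.7 × 10^-4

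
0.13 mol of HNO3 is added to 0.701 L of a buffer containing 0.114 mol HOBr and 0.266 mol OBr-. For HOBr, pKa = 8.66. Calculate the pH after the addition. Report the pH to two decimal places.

pH = 8.41

After neutralization: n(HOBr) = 0.244 mol, n(OBr-) = 0.136 mol.
pH = pKa + log(n_OBr-/n_HOBr) = 8.66 + log(0.136/0.244) = 8.66 + (-0.254)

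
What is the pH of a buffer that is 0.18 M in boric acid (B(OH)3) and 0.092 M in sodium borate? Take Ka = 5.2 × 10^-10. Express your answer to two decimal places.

pH = 8.99

pKa = −log(5.2 × 10^-10) = 9.284
Henderson–Hasselbalch: pH = pKa + log([B(OH)4-]/[B(OH)3]) = 9.284 + log(0.092/0.18)
pH = 9.284 + (-0.291) = 8.99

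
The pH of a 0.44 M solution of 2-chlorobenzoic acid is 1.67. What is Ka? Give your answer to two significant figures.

[H+] = 10^(-1.67) = 2.14 × 10^-2 M
At equilibrium [HA] = 0.44 − 2.14 × 10^-2 = 4.19 × 10^-1 M
Ka = [H+][A-]/[HA] = (2.14 × 10^-2)² / 4.19 × 10^-1 = 1.1 × 10^-3

Ka = 1.1 × 10^-3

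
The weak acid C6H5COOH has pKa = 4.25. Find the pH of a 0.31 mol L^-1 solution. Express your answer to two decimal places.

pH = 2.38

C6H5COOH ⇌ C6H5COO- + H+
Ka = 10^(−4.25) = 5.62 × 10^-5
Let x = [H+] at equilibrium. Ka = x²/(0.31 − x).
Since Ka ≪ C₀, x ≈ √(Ka·C₀) = 4.17 × 10^-3 M.
Check: 1.3% ionized — well under 5%, approximation valid.
pH = −log[H+] = −log(4.17 × 10^-3) = 2.38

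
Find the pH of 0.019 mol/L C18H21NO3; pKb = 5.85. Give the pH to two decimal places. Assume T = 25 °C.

pH = 10.21

C18H21NO3 + H2O ⇌ C18H22NO3+ + OH-
Kb = 10^(−5.85) = 1.41 × 10^-6
Kb = x²/(0.019 − x) = 1.41 × 10^-6
Neglecting x in the denominator: x = √(1.41 × 10^-6 × 0.019) = 1.64 × 10^-4 M
(x/C₀ = 0.86% < 5%, so the approximation holds.)
pOH = −log(1.64 × 10^-4) = 3.79; pH = 14.00 − 3.79 = 10.21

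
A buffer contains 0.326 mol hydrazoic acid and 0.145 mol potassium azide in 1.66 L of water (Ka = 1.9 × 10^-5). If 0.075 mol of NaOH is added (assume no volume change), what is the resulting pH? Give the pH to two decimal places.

OH- converts HN3 to N3-: HN3 → 0.251 mol, N3- → 0.22 mol.
pKa = −log(1.9 × 10^-5) = 4.721
pH = pKa + log(n_N3-/n_HN3) = 4.721 + log(0.22/0.251) = 4.721 + (-0.057)

pH = 4.66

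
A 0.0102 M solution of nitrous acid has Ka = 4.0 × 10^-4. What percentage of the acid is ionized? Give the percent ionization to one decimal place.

17.9%

HNO2 ⇌ NO2- + H+; let x = [H+] at equilibrium.
Solve x² + 0.0004x − 4.08e-06 = 0 → x = 1.83 × 10^-3 M
Fraction ionized = 1.83 × 10^-3 / 0.0102 = 0.1794 → 17.9%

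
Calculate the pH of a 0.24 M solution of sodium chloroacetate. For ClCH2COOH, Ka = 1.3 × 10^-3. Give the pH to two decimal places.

ClCH2COO- is the conjugate base of the weak acid ClCH2COOH.
Kb = Kw/Ka = 1.0×10^-14 / 1.3 × 10^-3 = 7.69 × 10^-12
Let x = [OH-] at equilibrium. Kb = x²/(0.24 − x).
Neglecting x in the denominator: x = √(7.69 × 10^-12 × 0.24) = 1.36 × 10^-6 M
(x/C₀ = 0.00057% < 5%, so the approximation holds.)
pOH = −log(1.36 × 10^-6) = 5.87; pH = 14.00 − 5.87 = 8.13

pH = 8.13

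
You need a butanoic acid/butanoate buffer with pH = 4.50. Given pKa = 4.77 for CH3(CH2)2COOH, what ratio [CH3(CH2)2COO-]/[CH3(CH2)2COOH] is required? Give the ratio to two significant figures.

pH = pKa + log(r) ⇒ log(r) = 4.50 − 4.77 = -0.27
r = [CH3(CH2)2COO-]/[CH3(CH2)2COOH] = 10^(-0.27) = 0.537

ratio = 0.54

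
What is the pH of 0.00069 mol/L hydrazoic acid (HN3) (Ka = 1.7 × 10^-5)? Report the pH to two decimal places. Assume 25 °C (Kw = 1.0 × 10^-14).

HN3 ⇌ N3- + H+
Ka = x²/(0.00069 − x) = 1.7 × 10^-5
x is not negligible relative to C₀; solve x² + 1.7e-05·x − 1.17e-08 = 0.
x = (−Ka + √(Ka² + 4·Ka·C₀))/2 = 1.00 × 10^-4 M
pH = −log[H+] = −log(1.00 × 10^-4) = 4.00

pH = 4.00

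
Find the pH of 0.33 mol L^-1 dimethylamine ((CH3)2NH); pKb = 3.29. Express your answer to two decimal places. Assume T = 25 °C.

(CH3)2NH + H2O ⇌ (CH3)2NH2+ + OH-
Kb = 10^(−3.29) = 5.13 × 10^-4
From the ICE table, Kb = [OH-]²/(0.33 − [OH-]) = 5.13 × 10^-4.
Neglecting [OH-] in the denominator: [OH-] = √(5.13 × 10^-4 × 0.33) = 1.30 × 10^-2 M
pOH = 1.89, so pH = 14.00 − pOH = 12.11

pH = 12.11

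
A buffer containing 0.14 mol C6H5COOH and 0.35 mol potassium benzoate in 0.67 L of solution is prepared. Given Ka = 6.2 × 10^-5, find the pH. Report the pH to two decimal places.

pKa = −log(6.2 × 10^-5) = 4.208
pH = pKa + log([A⁻]/[HA]) = 4.208 + log(0.35/0.14)
pH = 4.208 + (+0.398) = 4.61

pH = 4.61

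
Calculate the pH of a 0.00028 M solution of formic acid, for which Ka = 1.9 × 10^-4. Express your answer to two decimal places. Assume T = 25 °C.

HCOOH ⇌ HCOO- + H+
From the ICE table, Ka = [H+]²/(0.00028 − [H+]) = 1.9 × 10^-4.
The 5% rule fails; solving [H+]² + Ka·[H+] − Ka·C₀ = 0 exactly:
[H+] = [−0.00019 + √(0.00019² + 2.13e-07)]/2 = 1.54 × 10^-4 M
pH = −log(1.54 × 10^-4) = 3.81

pH = 3.81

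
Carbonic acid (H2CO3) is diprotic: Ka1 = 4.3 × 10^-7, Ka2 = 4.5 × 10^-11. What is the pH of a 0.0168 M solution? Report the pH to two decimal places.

pH = 4.07

Since Ka1 ≫ Ka2, the first ionization dominates [H+].
Ka1 = x²/(0.0168 − x) = 4.3 × 10^-7
x ≈ √(4.3 × 10^-7 × 0.0168) = 8.50 × 10^-5 M
pH = −log(8.50 × 10^-5) = 4.07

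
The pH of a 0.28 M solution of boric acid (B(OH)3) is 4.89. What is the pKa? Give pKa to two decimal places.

pKa = 9.23

[H+] = 10^(-4.89) = 1.29 × 10^-5 M
At equilibrium [HA] = 0.28 − 1.29 × 10^-5 = 2.80 × 10^-1 M
Ka = [H+][A-]/[HA] = (1.29 × 10^-5)² / 2.80 × 10^-1 = 5.94 × 10^-10
pKa = -log(5.94 × 10^-10) = 9.23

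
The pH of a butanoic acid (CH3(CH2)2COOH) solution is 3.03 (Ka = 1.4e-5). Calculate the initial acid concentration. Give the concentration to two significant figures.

[H+] = 10^(-3.03) = 9.33 × 10^-4 M = x
Ka = x²/(C₀ − x) ⇒ C₀ = x + x²/Ka
C₀ = 9.33 × 10^-4 + (9.33 × 10^-4)²/(1.4 × 10^-5) = 6.31 × 10^-2 M

C₀ = 6.3 × 10^-2 M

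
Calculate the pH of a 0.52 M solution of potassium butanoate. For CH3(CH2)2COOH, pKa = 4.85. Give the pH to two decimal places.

pH = 9.28

CH3(CH2)2COO- is the conjugate base of the weak acid CH3(CH2)2COOH.
Ka = 10^(−4.85) = 1.41 × 10^-5
Kb = Kw/Ka = 1.0×10^-14 / 1.41 × 10^-5 = 7.09 × 10^-10
Let x = [OH-] at equilibrium. Kb = x²/(0.52 − x).
Since Kb ≪ C₀, x ≈ √(Kb·C₀) = 1.92 × 10^-5 M.
(x/C₀ = 0.0037% < 5%, so the approximation holds.)
pOH = −log(1.92 × 10^-5) = 4.72; pH = 14.00 − 4.72 = 9.28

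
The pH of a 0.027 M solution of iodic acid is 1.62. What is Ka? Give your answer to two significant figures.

Ka = 1.9 × 10^-1

[H+] = 10^(-1.62) = 2.40 × 10^-2 M
At equilibrium [HA] = 0.027 − 2.40 × 10^-2 = 3.00 × 10^-3 M
Ka = [H+][A-]/[HA] = (2.40 × 10^-2)² / 3.00 × 10^-3 = 1.9 × 10^-1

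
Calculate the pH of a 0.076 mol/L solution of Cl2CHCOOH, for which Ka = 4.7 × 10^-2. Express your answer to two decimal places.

pH = 1.39

Cl2CHCOOH ⇌ Cl2CHCOO- + H+
From the ICE table, Ka = [H+]²/(0.076 − [H+]) = 4.7 × 10^-2.
The 5% rule fails; solving [H+]² + Ka·[H+] − Ka·C₀ = 0 exactly:
[H+] = [−0.047 + √(0.047² + 0.0143)]/2 = 4.07 × 10^-2 M
pH = −log[H+] = −log(4.07 × 10^-2) = 1.39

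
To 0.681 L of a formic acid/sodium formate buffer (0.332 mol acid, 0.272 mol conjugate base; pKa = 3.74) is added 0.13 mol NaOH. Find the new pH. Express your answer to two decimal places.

After neutralization: n(HCOOH) = 0.202 mol, n(HCOO-) = 0.402 mol.
Henderson–Hasselbalch with mole ratio 0.402/0.202: pH = 3.74 + (+0.299)

pH = 4.04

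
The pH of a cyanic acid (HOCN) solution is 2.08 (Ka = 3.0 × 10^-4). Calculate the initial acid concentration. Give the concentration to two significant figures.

C₀ = 2.4 × 10^-1 M

[H+] = 10^(-2.08) = 8.32 × 10^-3 M = x
Ka = x²/(C₀ − x) ⇒ C₀ = x + x²/Ka
C₀ = 8.32 × 10^-3 + (8.32 × 10^-3)²/(3.0 × 10^-4) = 2.39 × 10^-1 M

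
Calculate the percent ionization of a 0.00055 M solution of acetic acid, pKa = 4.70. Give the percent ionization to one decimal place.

CH3COOH ⇌ CH3COO- + H+; let x = [H+] at equilibrium.
Ka = 10^(−4.70) = 2.00 × 10^-5
Ka = x²/(C₀ − x); solving the quadratic gives x = 9.54 × 10^-5 M.
Fraction ionized = 9.54 × 10^-5 / 0.00055 = 0.1735 → 17.3%

17.3%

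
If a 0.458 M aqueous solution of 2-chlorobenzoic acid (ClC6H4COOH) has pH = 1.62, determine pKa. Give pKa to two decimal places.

pKa = 2.88

[H+] = 10^(-1.62) = 2.40 × 10^-2 M
At equilibrium [HA] = 0.458 − 2.40 × 10^-2 = 4.34 × 10^-1 M
Ka = [H+][A-]/[HA] = (2.40 × 10^-2)² / 4.34 × 10^-1 = 1.33 × 10^-3
pKa = -log(1.33 × 10^-3) = 2.88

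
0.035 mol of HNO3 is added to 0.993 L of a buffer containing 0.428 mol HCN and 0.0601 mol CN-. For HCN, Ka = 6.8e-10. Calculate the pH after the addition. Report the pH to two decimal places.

Added H+ converts CN- to HCN: HCN → 0.463 mol, CN- → 0.0251 mol.
pKa = −log(6.8 × 10^-10) = 9.167
Henderson–Hasselbalch with mole ratio 0.0251/0.463: pH = 9.167 + (-1.266)

pH = 7.90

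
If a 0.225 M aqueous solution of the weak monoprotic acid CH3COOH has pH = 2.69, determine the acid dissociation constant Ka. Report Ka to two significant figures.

Ka = 1.9 × 10^-5

[H+] = 10^(-2.69) = 2.04 × 10^-3 M
At equilibrium [HA] = 0.225 − 2.04 × 10^-3 = 2.23 × 10^-1 M
Ka = [H+][A-]/[HA] = (2.04 × 10^-3)² / 2.23 × 10^-1 = 1.9 × 10^-5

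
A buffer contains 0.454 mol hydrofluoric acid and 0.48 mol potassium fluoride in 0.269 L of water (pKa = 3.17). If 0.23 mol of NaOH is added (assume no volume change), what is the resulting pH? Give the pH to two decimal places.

OH- converts HF to F-: HF → 0.224 mol, F- → 0.71 mol.
pH = pKa + log(n_F-/n_HF) = 3.17 + log(0.71/0.224) = 3.17 + (+0.501)

pH = 3.67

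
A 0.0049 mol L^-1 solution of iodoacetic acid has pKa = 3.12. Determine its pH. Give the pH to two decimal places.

pH = 2.80

ICH2COOH ⇌ ICH2COO- + H+
Ka = 10^(−3.12) = 7.59 × 10^-4
Let x = [H+] at equilibrium. Ka = x²/(0.0049 − x).
Here C₀/Ka ≈ 6.46, so the small-x approximation fails. Use the quadratic:
x = [−0.000759 + √(0.000759² + 1.49e-05)]/2 = 1.59 × 10^-3 M
pH = −log(1.59 × 10^-3) = 2.80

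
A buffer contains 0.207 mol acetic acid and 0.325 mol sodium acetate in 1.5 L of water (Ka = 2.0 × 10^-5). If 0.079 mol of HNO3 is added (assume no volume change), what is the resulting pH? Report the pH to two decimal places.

After neutralization: n(CH3COOH) = 0.286 mol, n(CH3COO-) = 0.246 mol.
pKa = −log(2.0 × 10^-5) = 4.699
Henderson–Hasselbalch with mole ratio 0.246/0.286: pH = 4.699 + (-0.065)

pH = 4.63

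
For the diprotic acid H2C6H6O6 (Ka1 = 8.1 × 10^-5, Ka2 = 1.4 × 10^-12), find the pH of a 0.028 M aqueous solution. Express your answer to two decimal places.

pH = 2.83

Since Ka1 ≫ Ka2, the first ionization dominates [H+].
Ka1 = x²/(0.028 − x) = 8.1 × 10^-5
Solving the quadratic: x = (−Ka1 + √(Ka1² + 4·Ka1·C₀))/2 = 1.47 × 10^-3 M
pH = −log(1.47 × 10^-3) = 2.83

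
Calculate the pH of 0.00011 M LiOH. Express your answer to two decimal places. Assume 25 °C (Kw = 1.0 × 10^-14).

LiOH is a strong base; [OH-] = 0.00011 M.
pOH = -log(0.00011) = 3.96
pH = 14.00 - 3.96 = 10.04

pH = 10.04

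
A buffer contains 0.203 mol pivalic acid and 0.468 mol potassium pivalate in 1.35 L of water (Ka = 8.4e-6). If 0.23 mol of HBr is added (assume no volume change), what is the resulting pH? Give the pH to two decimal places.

Added H+ converts (CH3)3CCOO- to (CH3)3CCOOH: (CH3)3CCOOH → 0.433 mol, (CH3)3CCOO- → 0.238 mol.
pKa = −log(8.4 × 10^-6) = 5.076
pH = pKa + log(n_(CH3)3CCOO-/n_(CH3)3CCOOH) = 5.076 + log(0.238/0.433) = 5.076 + (-0.260)

pH = 4.82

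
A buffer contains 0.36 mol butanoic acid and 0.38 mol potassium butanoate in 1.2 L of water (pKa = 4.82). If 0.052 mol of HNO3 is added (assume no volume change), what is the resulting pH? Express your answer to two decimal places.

pH = 4.72

After neutralization: n(CH3(CH2)2COOH) = 0.412 mol, n(CH3(CH2)2COO-) = 0.328 mol.
pH = pKa + log(n_CH3(CH2)2COO-/n_CH3(CH2)2COOH) = 4.82 + log(0.328/0.412) = 4.82 + (-0.099)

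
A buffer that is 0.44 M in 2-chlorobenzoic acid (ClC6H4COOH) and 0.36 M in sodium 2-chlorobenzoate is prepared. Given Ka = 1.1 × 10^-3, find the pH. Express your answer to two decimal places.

pKa = −log(1.1 × 10^-3) = 2.959
Using pH = pKa + log([base]/[acid]) with [base]/[acid] = 0.36/0.44:
pH = 2.959 + (-0.087) = 2.87

pH = 2.87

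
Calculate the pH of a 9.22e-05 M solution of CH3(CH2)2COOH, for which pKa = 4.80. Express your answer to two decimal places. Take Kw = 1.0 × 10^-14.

CH3(CH2)2COOH ⇌ CH3(CH2)2COO- + H+
Ka = 10^(−4.80) = 1.58 × 10^-5
Ka = x²/(9.22e-05 − x) = 1.58 × 10^-5
The 5% rule fails; solving x² + Ka·x − Ka·C₀ = 0 exactly:
x = (−Ka + √(Ka² + 4·Ka·C₀))/2 = 3.11 × 10^-5 M
pH = −log(3.11 × 10^-5) = 4.51

pH = 4.51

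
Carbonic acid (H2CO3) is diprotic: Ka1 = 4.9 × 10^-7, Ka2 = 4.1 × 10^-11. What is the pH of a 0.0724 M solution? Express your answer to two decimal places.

pH = 3.73

Ka1 ≫ Ka2, so treat the first dissociation as the only significant source of H+.
Ka1 = x²/(0.0724 − x) = 4.9 × 10^-7
x ≈ √(4.9 × 10^-7 × 0.0724) = 1.88 × 10^-4 M
pH = −log(1.88 × 10^-4) = 3.73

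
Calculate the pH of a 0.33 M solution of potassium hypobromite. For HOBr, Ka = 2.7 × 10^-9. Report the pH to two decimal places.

OBr- is the conjugate base of the weak acid HOBr.
Kb = Kw/Ka = 1.0×10^-14 / 2.7 × 10^-9 = 3.70 × 10^-6
Let x = [OH-] at equilibrium. Kb = x²/(0.33 − x).
Neglecting x in the denominator: x = √(3.70 × 10^-6 × 0.33) = 1.10 × 10^-3 M
Check: 0.33% ionized — well under 5%, approximation valid.
pOH = 2.96, so pH = 14.00 − pOH = 11.04

pH = 11.04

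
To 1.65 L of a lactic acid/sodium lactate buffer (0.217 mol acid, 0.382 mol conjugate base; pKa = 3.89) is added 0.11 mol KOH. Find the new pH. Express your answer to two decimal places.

pH = 4.55

OH- converts CH3CH(OH)COOH to CH3CH(OH)COO-: CH3CH(OH)COOH → 0.107 mol, CH3CH(OH)COO- → 0.492 mol.
Henderson–Hasselbalch with mole ratio 0.492/0.107: pH = 3.89 + (+0.663)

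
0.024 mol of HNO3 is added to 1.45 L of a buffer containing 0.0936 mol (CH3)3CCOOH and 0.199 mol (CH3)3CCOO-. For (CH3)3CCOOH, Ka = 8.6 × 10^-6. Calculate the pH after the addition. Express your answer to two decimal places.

Added H+ converts (CH3)3CCOO- to (CH3)3CCOOH: (CH3)3CCOOH → 0.118 mol, (CH3)3CCOO- → 0.175 mol.
pKa = −log(8.6 × 10^-6) = 5.066
Henderson–Hasselbalch with mole ratio 0.175/0.118: pH = 5.066 + (+0.171)

pH = 5.24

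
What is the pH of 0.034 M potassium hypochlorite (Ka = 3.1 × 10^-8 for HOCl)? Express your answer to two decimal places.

OCl- is the conjugate base of the weak acid HOCl.
Kb = Kw/Ka = 1.0×10^-14 / 3.1 × 10^-8 = 3.23 × 10^-7
From the ICE table, Kb = [OH-]²/(0.034 − [OH-]) = 3.23 × 10^-7.
Assume [OH-] ≪ 0.034: [OH-] ≈ √(3.23 × 10^-7 × 0.034) = 1.05 × 10^-4 M
([OH-]/C₀ = 0.31% < 5%, so the approximation holds.)
pOH = −log(1.05 × 10^-4) = 3.98; pH = 14.00 − 3.98 = 10.02

pH = 10.02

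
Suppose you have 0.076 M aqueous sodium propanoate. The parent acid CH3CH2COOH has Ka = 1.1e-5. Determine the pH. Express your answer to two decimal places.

pH = 8.92

CH3CH2COO- is the conjugate base of the weak acid CH3CH2COOH.
Kb = Kw/Ka = 1.0×10^-14 / 1.1 × 10^-5 = 9.09 × 10^-10
Kb = x²/(0.076 − x) = 9.09 × 10^-10
Assume x ≪ 0.076: x ≈ √(9.09 × 10^-10 × 0.076) = 8.31 × 10^-6 M
pOH = −log(8.31 × 10^-6) = 5.08; pH = 14.00 − 5.08 = 8.92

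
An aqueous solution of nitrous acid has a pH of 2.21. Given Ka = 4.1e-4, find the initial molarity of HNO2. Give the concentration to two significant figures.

C₀ = 9.9 × 10^-2 M

[H+] = 10^(-2.21) = 6.17 × 10^-3 M = x
Ka = x²/(C₀ − x) ⇒ C₀ = x + x²/Ka
C₀ = 6.17 × 10^-3 + (6.17 × 10^-3)²/(4.1 × 10^-4) = 9.90 × 10^-2 M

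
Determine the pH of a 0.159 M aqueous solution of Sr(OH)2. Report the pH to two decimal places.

Sr(OH)2 is a strong base (each formula unit releases 2 OH-); [OH-] = 0.318 M.
pOH = -log(0.318) = 0.50
pH = 14.00 - 0.50 = 13.50

pH = 13.50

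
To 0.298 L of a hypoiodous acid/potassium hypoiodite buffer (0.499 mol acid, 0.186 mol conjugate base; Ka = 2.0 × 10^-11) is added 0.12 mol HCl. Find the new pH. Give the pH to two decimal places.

pH = 9.73

Added H+ converts OI- to HOI: HOI → 0.619 mol, OI- → 0.066 mol.
pKa = −log(2.0 × 10^-11) = 10.699
pH = pKa + log(n_OI-/n_HOI) = 10.699 + log(0.066/0.619) = 10.699 + (-0.972)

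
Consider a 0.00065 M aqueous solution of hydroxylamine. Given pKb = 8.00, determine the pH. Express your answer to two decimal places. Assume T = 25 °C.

NH2OH + H2O ⇌ NH3OH+ + OH-
Kb = 10^(−8.00) = 1.00 × 10^-8
Let x = [OH-] at equilibrium. Kb = x²/(0.00065 − x).
Assume x ≪ 0.00065: x ≈ √(1.00 × 10^-8 × 0.00065) = 2.55 × 10^-6 M
pOH = 5.59, so pH = 14.00 − pOH = 8.41

pH = 8.41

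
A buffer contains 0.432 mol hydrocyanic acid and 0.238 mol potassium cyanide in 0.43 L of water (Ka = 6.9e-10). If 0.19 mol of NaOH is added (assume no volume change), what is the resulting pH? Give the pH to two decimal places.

OH- converts HCN to CN-: HCN → 0.242 mol, CN- → 0.428 mol.
pKa = −log(6.9 × 10^-10) = 9.161
pH = pKa + log(n_CN-/n_HCN) = 9.161 + log(0.428/0.242) = 9.161 + (+0.248)

pH = 9.41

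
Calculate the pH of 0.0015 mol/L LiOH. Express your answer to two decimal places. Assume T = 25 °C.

pH = 11.18

LiOH is a strong base; [OH-] = 0.0015 M.
pOH = -log(0.0015) = 2.82
pH = 14.00 - 2.82 = 11.18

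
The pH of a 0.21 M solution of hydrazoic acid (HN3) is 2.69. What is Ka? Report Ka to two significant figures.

Ka = 2.0 × 10^-5

[H+] = 10^(-2.69) = 2.04 × 10^-3 M
At equilibrium [HA] = 0.21 − 2.04 × 10^-3 = 2.08 × 10^-1 M
Ka = [H+][A-]/[HA] = (2.04 × 10^-3)² / 2.08 × 10^-1 = 2.0 × 10^-5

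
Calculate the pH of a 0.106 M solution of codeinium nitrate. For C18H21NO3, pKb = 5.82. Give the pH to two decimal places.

C18H22NO3+ is the conjugate acid of the weak base C18H21NO3.
Kb = 10^(−5.82) = 1.51 × 10^-6
Ka = Kw/Kb = 1.0×10^-14 / 1.51 × 10^-6 = 6.62 × 10^-9
From the ICE table, Ka = x²/(0.106 − x) = 6.62 × 10^-9.
Assume x ≪ 0.106: x ≈ √(6.62 × 10^-9 × 0.106) = 2.65 × 10^-5 M
(x/C₀ = 0.025% < 5%, so the approximation holds.)
pH = −log(2.65 × 10^-5) = 4.58

pH = 4.58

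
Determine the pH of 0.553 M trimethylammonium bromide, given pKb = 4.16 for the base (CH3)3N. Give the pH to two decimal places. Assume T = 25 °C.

pH = 5.05

(CH3)3NH+ is the conjugate acid of the weak base (CH3)3N.
Kb = 10^(−4.16) = 6.92 × 10^-5
Ka = Kw/Kb = 1.0×10^-14 / 6.92 × 10^-5 = 1.45 × 10^-10
Ka = [H+]²/(0.553 − [H+]) = 1.45 × 10^-10
Since Ka ≪ C₀, [H+] ≈ √(Ka·C₀) = 8.95 × 10^-6 M.
Check: 0.0016% ionized — well under 5%, approximation valid.
pH = −log(8.95 × 10^-6) = 5.05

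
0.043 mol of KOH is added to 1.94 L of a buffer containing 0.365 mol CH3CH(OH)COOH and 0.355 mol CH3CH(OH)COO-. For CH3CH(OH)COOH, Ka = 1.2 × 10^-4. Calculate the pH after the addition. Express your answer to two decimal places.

pH = 4.01

After neutralization: n(CH3CH(OH)COOH) = 0.322 mol, n(CH3CH(OH)COO-) = 0.398 mol.
pKa = −log(1.2 × 10^-4) = 3.921
Henderson–Hasselbalch with mole ratio 0.398/0.322: pH = 3.921 + (+0.092)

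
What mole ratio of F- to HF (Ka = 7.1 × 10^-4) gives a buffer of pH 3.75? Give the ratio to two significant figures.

pKa = -log(7.1 × 10^-4) = 3.149
pH = pKa + log(r) ⇒ log(r) = 3.75 − 3.149 = +0.601
r = [F-]/[HF] = 10^(+0.601) = 3.99

ratio = 4.0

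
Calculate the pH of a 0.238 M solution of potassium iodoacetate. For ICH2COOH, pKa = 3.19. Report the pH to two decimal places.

ICH2COO- is the conjugate base of the weak acid ICH2COOH.
Ka = 10^(−3.19) = 6.46 × 10^-4
Kb = Kw/Ka = 1.0×10^-14 / 6.46 × 10^-4 = 1.55 × 10^-11
Let x = [OH-] at equilibrium. Kb = x²/(0.238 − x).
Neglecting x in the denominator: x = √(1.55 × 10^-11 × 0.238) = 1.92 × 10^-6 M
(x/C₀ = 0.00081% < 5%, so the approximation holds.)
pOH = −log(1.92 × 10^-6) = 5.72; pH = 14.00 − 5.72 = 8.28

pH = 8.28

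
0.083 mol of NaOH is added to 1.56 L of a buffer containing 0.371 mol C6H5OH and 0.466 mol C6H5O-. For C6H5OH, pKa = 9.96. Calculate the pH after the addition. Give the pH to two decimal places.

After neutralization: n(C6H5OH) = 0.288 mol, n(C6H5O-) = 0.549 mol.
pH = pKa + log([A⁻]/[HA]) = 9.96 + log(0.549/0.288) = 9.96 +0.280

pH = 10.24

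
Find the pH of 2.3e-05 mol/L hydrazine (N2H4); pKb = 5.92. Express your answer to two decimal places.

pH = 8.67

N2H4 + H2O ⇌ N2H5+ + OH-
Kb = 10^(−5.92) = 1.20 × 10^-6
From the ICE table, Kb = x²/(2.3e-05 − x) = 1.20 × 10^-6.
The 5% rule fails; solving x² + Kb·x − Kb·C₀ = 0 exactly:
x = [−1.2e-06 + √(1.2e-06² + 1.1e-10)]/2 = 4.69 × 10^-6 M
pOH = −log(4.69 × 10^-6) = 5.33; pH = 14.00 − 5.33 = 8.67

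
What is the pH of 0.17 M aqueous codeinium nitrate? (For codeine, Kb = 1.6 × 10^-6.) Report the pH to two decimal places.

C18H22NO3+ is the conjugate acid of the weak base C18H21NO3.
Ka = Kw/Kb = 1.0×10^-14 / 1.6 × 10^-6 = 6.25 × 10^-9
From the ICE table, Ka = x²/(0.17 − x) = 6.25 × 10^-9.
Since Ka ≪ C₀, x ≈ √(Ka·C₀) = 3.26 × 10^-5 M.
pH = −log[H+] = −log(3.26 × 10^-5) = 4.49

pH = 4.49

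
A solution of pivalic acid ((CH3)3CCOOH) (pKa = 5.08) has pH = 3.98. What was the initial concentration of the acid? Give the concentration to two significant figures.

C₀ = 1.4 × 10^-3 M

[H+] = 10^(-3.98) = 1.05 × 10^-4 M = x
Ka = 10^(−5.08) = 8.32 × 10^-6
Ka = x²/(C₀ − x) ⇒ C₀ = x + x²/Ka
C₀ = 1.05 × 10^-4 + (1.05 × 10^-4)²/(8.32 × 10^-6) = 1.43 × 10^-3 M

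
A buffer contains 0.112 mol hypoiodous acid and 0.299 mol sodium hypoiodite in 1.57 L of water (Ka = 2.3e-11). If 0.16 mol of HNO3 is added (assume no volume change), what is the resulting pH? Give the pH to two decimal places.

Added H+ converts OI- to HOI: HOI → 0.272 mol, OI- → 0.139 mol.
pKa = −log(2.3 × 10^-11) = 10.638
Henderson–Hasselbalch with mole ratio 0.139/0.272: pH = 10.638 + (-0.292)

pH = 10.35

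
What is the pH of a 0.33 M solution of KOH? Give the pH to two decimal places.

pH = 13.52

KOH is a strong base; [OH-] = 0.33 M.
pOH = -log(0.33) = 0.48
pH = 14.00 - 0.48 = 13.52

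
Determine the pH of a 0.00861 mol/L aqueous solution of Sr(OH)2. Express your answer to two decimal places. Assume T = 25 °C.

pH = 12.24

Sr(OH)2 is a strong base (each formula unit releases 2 OH-); [OH-] = 0.0172 M.
pOH = -log(0.0172) = 1.76
pH = 14.00 - 1.76 = 12.24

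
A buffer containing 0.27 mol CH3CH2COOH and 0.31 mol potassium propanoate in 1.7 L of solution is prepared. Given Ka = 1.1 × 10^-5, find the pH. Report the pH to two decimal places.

pH = 5.02

pKa = −log(1.1 × 10^-5) = 4.959
Henderson–Hasselbalch: pH = pKa + log([CH3CH2COO-]/[CH3CH2COOH]) = 4.959 + log(0.31/0.27)
pH = 4.959 + (+0.060) = 5.02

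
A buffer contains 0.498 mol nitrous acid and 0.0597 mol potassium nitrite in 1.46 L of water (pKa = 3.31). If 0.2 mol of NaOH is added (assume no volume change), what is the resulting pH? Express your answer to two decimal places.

OH- converts HNO2 to NO2-: HNO2 → 0.298 mol, NO2- → 0.26 mol.
pH = pKa + log([A⁻]/[HA]) = 3.31 + log(0.26/0.298) = 3.31 -0.059

pH = 3.25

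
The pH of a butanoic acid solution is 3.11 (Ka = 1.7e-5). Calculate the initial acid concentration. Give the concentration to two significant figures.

[H+] = 10^(-3.11) = 7.76 × 10^-4 M = x
Ka = x²/(C₀ − x) ⇒ C₀ = x + x²/Ka
C₀ = 7.76 × 10^-4 + (7.76 × 10^-4)²/(1.7 × 10^-5) = 3.62 × 10^-2 M

C₀ = 3.6 × 10^-2 M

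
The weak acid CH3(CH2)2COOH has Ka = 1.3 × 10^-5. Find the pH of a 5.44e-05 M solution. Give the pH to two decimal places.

CH3(CH2)2COOH ⇌ CH3(CH2)2COO- + H+
Ka = [H+]²/(5.44e-05 − [H+]) = 1.3 × 10^-5
Here C₀/Ka ≈ 4.18, so the small-[H+] approximation fails. Use the quadratic:
[H+] = (−Ka + √(Ka² + 4·Ka·C₀))/2 = 2.09 × 10^-5 M
pH = −log(2.09 × 10^-5) = 4.68

pH = 4.68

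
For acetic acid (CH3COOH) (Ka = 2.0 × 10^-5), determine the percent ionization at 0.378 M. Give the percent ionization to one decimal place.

CH3COOH ⇌ CH3COO- + H+; let x = [H+] at equilibrium.
x ≈ √(Ka·C₀) = √(2.0 × 10^-5 × 0.378) = 2.75 × 10^-3 M
Fraction ionized = 2.75 × 10^-3 / 0.378 = 0.0073 → 0.7%

0.7%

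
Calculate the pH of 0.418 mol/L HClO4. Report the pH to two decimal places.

pH = 0.38

HClO4 is a strong acid and dissociates completely, so [H+] = 0.418 M.
pH = -log(0.418) = 0.38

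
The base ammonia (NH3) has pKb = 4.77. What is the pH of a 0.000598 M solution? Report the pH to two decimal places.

pH = 9.97

NH3 + H2O ⇌ NH4+ + OH-
Kb = 10^(−4.77) = 1.70 × 10^-5
Kb = [OH-]²/(0.000598 − [OH-]) = 1.70 × 10^-5
Here C₀/Kb ≈ 35.2, so the small-[OH-] approximation fails. Use the quadratic:
[OH-] = [−1.7e-05 + √(1.7e-05² + 4.07e-08)]/2 = 9.27 × 10^-5 M
pOH = 4.03, so pH = 14.00 − pOH = 9.97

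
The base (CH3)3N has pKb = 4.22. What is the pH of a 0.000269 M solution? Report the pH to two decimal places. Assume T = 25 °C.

(CH3)3N + H2O ⇌ (CH3)3NH+ + OH-
Kb = 10^(−4.22) = 6.03 × 10^-5
From the ICE table, Kb = [OH-]²/(0.000269 − [OH-]) = 6.03 × 10^-5.
[OH-] is not negligible relative to C₀; solve [OH-]² + 6.03e-05·[OH-] − 1.62e-08 = 0.
[OH-] = (−Kb + √(Kb² + 4·Kb·C₀))/2 = 1.01 × 10^-4 M
pOH = −log(1.01 × 10^-4) = 4.00; pH = 14.00 − 4.00 = 10.00

pH = 10.00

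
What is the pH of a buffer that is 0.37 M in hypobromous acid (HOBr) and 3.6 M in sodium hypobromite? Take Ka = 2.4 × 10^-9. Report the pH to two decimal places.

pH = 9.61

pKa = −log(2.4 × 10^-9) = 8.620
Using pH = pKa + log([base]/[acid]) with [base]/[acid] = 3.6/0.37:
pH = 8.620 + (+0.988) = 9.61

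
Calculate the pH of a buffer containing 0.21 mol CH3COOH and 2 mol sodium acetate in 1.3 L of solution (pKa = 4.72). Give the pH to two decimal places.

Henderson–Hasselbalch: pH = pKa + log([CH3COO-]/[CH3COOH]) = 4.72 + log(2/0.21)
pH = 4.72 + (+0.979) = 5.70

pH = 5.70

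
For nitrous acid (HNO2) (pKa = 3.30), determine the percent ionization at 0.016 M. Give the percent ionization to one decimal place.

16.2%

HNO2 ⇌ NO2- + H+; let x = [H+] at equilibrium.
Ka = 10^(−3.30) = 5.01 × 10^-4
Ka = x²/(C₀ − x); solving the quadratic gives x = 2.59 × 10^-3 M.
% ionization = x/C₀ × 100% = 2.59 × 10^-3/0.016 × 100% = 16.2%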